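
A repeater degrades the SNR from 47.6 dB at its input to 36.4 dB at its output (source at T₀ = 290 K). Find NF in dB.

11.2 dB

NF (dB) = SNR_in(dB) − SNR_out(dB) when the source is at T₀
NF = 47.6 − 36.4 = 11.2 dB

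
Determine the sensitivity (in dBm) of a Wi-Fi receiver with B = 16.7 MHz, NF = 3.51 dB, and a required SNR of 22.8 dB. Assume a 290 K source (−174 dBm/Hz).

Sensitivity = −174 + 10 log₁₀(B) + NF + SNR_min
= −174 + 72.23 + 3.51 + 22.8
= −75.46 dBm → −75.5 dBm

−75.5 dBm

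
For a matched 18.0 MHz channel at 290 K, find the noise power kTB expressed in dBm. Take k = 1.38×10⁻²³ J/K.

−101.4 dBm

P_n = kTB = 1.38×10⁻²³ × 290 × 1.80×10⁷ = 7.20×10⁻¹⁴ W
In dBm: 10 log₁₀(7.20×10⁻¹⁴ / 10⁻³) = −101.4 dBm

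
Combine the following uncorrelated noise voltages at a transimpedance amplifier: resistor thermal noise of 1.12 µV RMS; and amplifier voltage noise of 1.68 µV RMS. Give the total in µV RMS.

Uncorrelated sources add in power (mean-square): V_tot = √(ΣV_i²)
V_tot = √[(1.12×10⁻⁶)² + (1.68×10⁻⁶)²] = 2.02×10⁻⁶ V = 2.02 µV

2.02 µV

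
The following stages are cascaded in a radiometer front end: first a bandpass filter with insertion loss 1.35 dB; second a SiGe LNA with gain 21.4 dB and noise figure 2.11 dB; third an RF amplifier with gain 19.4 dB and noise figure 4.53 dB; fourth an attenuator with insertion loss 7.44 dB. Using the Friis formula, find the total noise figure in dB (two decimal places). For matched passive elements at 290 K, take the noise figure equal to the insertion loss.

3.50 dB

Convert to linear (a loss of L dB is a gain of −L dB): F_i = 10^(NF_i/10), G_i = 10^(G_i,dB/10)
  Stage 1: F_1 = 10^(1.35/10) = 1.365, G_1 = 10^(−1.35/10) = 0.7328
  Stage 2: F_2 = 10^(2.11/10) = 1.626, G_2 = 10^(21.4/10) = 138.0
  Stage 3: F_3 = 10^(4.53/10) = 2.838, G_3 = 10^(19.4/10) = 87.10
  Stage 4: F_4 = 10^(7.44/10) = 5.546, G_4 = 10^(−7.44/10) = 0.1803
Friis cascade:
  F = 1.365 + (1.626 − 1)/0.7328 + (2.838 − 1)/101.2 + (5.546 − 1)/8810 = 2.237
NF = 10 log₁₀(2.237) = 3.50 dB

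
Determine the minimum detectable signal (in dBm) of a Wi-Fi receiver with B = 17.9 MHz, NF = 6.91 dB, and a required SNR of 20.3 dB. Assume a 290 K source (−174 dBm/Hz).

−74.3 dBm

Sensitivity = −174 + 10 log₁₀(B) + NF + SNR_min
= −174 + 72.53 + 6.91 + 20.3
= −74.26 dBm → −74.3 dBm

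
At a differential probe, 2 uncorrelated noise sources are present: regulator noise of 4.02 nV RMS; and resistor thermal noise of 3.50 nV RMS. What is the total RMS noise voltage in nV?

5.33 nV

Uncorrelated sources add in power (mean-square): V_tot = √(ΣV_i²)
V_tot = √[(4.02×10⁻⁹)² + (3.50×10⁻⁹)²] = 5.33×10⁻⁹ V = 5.33 nV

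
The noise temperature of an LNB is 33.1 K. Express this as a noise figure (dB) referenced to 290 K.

0.469 dB

F = 1 + T_e/T₀ = 1 + 33.1/290 = 1.11414
NF = 10 log₁₀(1.11414) = 0.469 dB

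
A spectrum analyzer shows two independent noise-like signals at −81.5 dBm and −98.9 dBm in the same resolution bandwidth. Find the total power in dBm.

Convert to linear, add, convert back:
P₁ = 7.08×10⁻¹² W, P₂ = 1.29×10⁻¹³ W
P_tot = 7.21×10⁻¹² W → 10 log₁₀(P_tot / 10⁻³) = −81.4 dBm

−81.4 dBm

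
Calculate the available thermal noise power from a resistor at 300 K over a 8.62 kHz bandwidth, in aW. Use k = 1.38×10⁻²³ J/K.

35.7 aW

P_n = kTB = 1.38×10⁻²³ × 300 × 8.62×10³ = 3.57×10⁻¹⁷ W = 35.7 aW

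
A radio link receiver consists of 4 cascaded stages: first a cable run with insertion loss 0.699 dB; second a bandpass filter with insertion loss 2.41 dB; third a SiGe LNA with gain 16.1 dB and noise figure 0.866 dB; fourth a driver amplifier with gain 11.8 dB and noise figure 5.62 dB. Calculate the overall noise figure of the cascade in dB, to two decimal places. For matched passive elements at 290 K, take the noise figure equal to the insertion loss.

Convert to linear (a loss of L dB is a gain of −L dB): F_i = 10^(NF_i/10), G_i = 10^(G_i,dB/10)
  Stage 1: F_1 = 10^(0.699/10) = 1.175, G_1 = 10^(−0.699/10) = 0.8513
  Stage 2: F_2 = 10^(2.41/10) = 1.742, G_2 = 10^(−2.41/10) = 0.5741
  Stage 3: F_3 = 10^(0.866/10) = 1.221, G_3 = 10^(16.1/10) = 40.74
  Stage 4: F_4 = 10^(5.62/10) = 3.648, G_4 = 10^(11.8/10) = 15.14
Friis cascade:
  F = 1.175 + (1.742 − 1)/0.8513 + (1.221 − 1)/0.4888 + (3.648 − 1)/19.91 = 2.630
NF = 10 log₁₀(2.630) = 4.20 dB

4.20 dB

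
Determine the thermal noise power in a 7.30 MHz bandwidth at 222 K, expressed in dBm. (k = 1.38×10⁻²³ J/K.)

P_n = kTB = 1.38×10⁻²³ × 222 × 7.30×10⁶ = 2.24×10⁻¹⁴ W
In dBm: 10 log₁₀(2.24×10⁻¹⁴ / 10⁻³) = −106.5 dBm

−106.5 dBm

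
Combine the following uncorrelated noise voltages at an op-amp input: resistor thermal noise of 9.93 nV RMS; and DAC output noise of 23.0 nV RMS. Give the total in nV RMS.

25.1 nV

Uncorrelated sources add in power (mean-square): V_tot = √(ΣV_i²)
V_tot = √[(9.93×10⁻⁹)² + (2.30×10⁻⁸)²] = 2.51×10⁻⁸ V = 25.1 nV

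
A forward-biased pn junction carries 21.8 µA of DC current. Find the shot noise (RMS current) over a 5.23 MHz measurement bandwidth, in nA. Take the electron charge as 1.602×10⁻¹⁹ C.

6.04 nA

I_n = √(2qI·B)
2qI·B = 2 × 1.602×10⁻¹⁹ × 2.18×10⁻⁵ × 5.23×10⁶ = 3.65×10⁻¹⁷ A²
I_n = √(3.65×10⁻¹⁷) = 6.04×10⁻⁹ A = 6.04 nA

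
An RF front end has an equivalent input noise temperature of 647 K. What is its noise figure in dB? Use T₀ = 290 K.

F = 1 + T_e/T₀ = 1 + 647/290 = 3.23103
NF = 10 log₁₀(3.23103) = 5.09 dB

5.09 dB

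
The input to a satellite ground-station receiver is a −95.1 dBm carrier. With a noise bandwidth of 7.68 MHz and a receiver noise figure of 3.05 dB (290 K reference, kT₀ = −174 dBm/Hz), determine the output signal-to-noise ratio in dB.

7.0 dB

Noise floor: N = −174 + 10 log₁₀(B) + NF
10 log₁₀(7.68×10⁶) = 68.85 dB
N = −174 + 68.85 + 3.05 = −102.10 dBm
SNR = P_sig − N = −95.1 − (−102.10) = 7.00 dB → 7.0 dB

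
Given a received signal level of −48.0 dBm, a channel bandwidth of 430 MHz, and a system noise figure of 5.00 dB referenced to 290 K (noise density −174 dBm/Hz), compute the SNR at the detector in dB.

Noise floor: N = −174 + 10 log₁₀(B) + NF
10 log₁₀(4.30×10⁸) = 86.33 dB
N = −174 + 86.33 + 5.00 = −82.67 dBm
SNR = P_sig − N = −48.0 − (−82.67) = 34.67 dB → 34.7 dB

34.7 dB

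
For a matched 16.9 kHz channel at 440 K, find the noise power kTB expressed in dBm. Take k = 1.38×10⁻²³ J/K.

−129.9 dBm

P_n = kTB = 1.38×10⁻²³ × 440 × 1.69×10⁴ = 1.03×10⁻¹⁶ W
In dBm: 10 log₁₀(1.03×10⁻¹⁶ / 10⁻³) = −129.9 dBm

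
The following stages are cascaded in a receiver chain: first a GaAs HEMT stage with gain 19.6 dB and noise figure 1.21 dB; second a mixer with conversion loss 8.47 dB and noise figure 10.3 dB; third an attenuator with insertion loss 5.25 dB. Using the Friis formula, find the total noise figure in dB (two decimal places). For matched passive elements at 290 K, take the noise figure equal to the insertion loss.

2.07 dB

Convert to linear (a loss of L dB is a gain of −L dB): F_i = 10^(NF_i/10), G_i = 10^(G_i,dB/10)
  Stage 1: F_1 = 10^(1.21/10) = 1.321, G_1 = 10^(19.6/10) = 91.20
  Stage 2: F_2 = 10^(10.3/10) = 10.72, G_2 = 10^(−8.47/10) = 0.1422
  Stage 3: F_3 = 10^(5.25/10) = 3.350, G_3 = 10^(−5.25/10) = 0.2985
Friis cascade:
  F = 1.321 + (10.72 − 1)/91.20 + (3.350 − 1)/12.97 = 1.609
NF = 10 log₁₀(1.609) = 2.07 dB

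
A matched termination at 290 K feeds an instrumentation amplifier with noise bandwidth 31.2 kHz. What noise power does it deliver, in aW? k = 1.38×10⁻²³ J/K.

125 aW

P_n = kTB = 1.38×10⁻²³ × 290 × 3.12×10⁴ = 1.25×10⁻¹⁶ W = 125 aW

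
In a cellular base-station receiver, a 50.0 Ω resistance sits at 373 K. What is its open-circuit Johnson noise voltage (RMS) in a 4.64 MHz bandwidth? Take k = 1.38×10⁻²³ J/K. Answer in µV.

2.19 µV

V_n = √(4kTRB)
4kTRB = 4 × 1.38×10⁻²³ × 373 × 5.00×10¹ × 4.64×10⁶ = 4.78×10⁻¹² V²
V_n = √(4.78×10⁻¹²) = 2.19×10⁻⁶ V = 2.19 µV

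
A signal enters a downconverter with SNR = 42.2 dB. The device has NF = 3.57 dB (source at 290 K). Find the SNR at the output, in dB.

By definition F = SNR_in/SNR_out, so in dB: SNR_out = SNR_in − NF
SNR_out = 42.2 − 3.57 = 38.63 dB

38.63 dB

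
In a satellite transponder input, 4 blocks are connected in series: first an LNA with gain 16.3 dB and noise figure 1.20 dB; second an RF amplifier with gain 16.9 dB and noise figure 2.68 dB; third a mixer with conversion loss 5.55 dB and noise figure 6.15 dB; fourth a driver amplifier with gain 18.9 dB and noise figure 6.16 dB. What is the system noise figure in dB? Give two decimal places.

1.29 dB

Convert to linear (a loss of L dB is a gain of −L dB): F_i = 10^(NF_i/10), G_i = 10^(G_i,dB/10)
  Stage 1: F_1 = 10^(1.20/10) = 1.318, G_1 = 10^(16.3/10) = 42.66
  Stage 2: F_2 = 10^(2.68/10) = 1.854, G_2 = 10^(16.9/10) = 48.98
  Stage 3: F_3 = 10^(6.15/10) = 4.121, G_3 = 10^(−5.55/10) = 0.2786
  Stage 4: F_4 = 10^(6.16/10) = 4.130, G_4 = 10^(18.9/10) = 77.62
Friis cascade:
  F = 1.318 + (1.854 − 1)/42.66 + (4.121 − 1)/2089 + (4.130 − 1)/582.1 = 1.345
NF = 10 log₁₀(1.345) = 1.29 dB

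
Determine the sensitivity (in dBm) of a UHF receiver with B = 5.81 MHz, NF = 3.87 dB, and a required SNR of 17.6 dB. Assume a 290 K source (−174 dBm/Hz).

Sensitivity = −174 + 10 log₁₀(B) + NF + SNR_min
= −174 + 67.64 + 3.87 + 17.6
= −84.89 dBm → −84.9 dBm

−84.9 dBm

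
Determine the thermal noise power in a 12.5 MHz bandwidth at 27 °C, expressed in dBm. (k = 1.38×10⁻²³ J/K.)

T = 27 °C + 273.15 = 300.15 K
P_n = kTB = 1.38×10⁻²³ × 300.15 × 1.25×10⁷ = 5.18×10⁻¹⁴ W
In dBm: 10 log₁₀(5.18×10⁻¹⁴ / 10⁻³) = −102.9 dBm

−102.9 dBm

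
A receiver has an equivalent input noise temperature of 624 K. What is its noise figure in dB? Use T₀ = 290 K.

F = 1 + T_e/T₀ = 1 + 624/290 = 3.15172
NF = 10 log₁₀(3.15172) = 4.99 dB

4.99 dB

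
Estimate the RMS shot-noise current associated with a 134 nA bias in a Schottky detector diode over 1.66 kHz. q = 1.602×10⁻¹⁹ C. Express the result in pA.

8.44 pA

I_n = √(2qI·B)
2qI·B = 2 × 1.602×10⁻¹⁹ × 1.34×10⁻⁷ × 1.66×10³ = 7.13×10⁻²³ A²
I_n = √(7.13×10⁻²³) = 8.44×10⁻¹² A = 8.44 pA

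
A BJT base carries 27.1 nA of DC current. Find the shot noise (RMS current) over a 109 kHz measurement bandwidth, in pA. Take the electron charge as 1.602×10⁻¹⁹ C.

30.8 pA

I_n = √(2qI·B)
2qI·B = 2 × 1.602×10⁻¹⁹ × 2.71×10⁻⁸ × 1.09×10⁵ = 9.46×10⁻²² A²
I_n = √(9.46×10⁻²²) = 3.08×10⁻¹¹ A = 30.8 pA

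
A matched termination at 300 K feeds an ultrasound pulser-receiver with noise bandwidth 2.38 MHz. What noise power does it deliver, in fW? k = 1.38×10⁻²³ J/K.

P_n = kTB = 1.38×10⁻²³ × 300 × 2.38×10⁶ = 9.85×10⁻¹⁵ W = 9.85 fW

9.85 fW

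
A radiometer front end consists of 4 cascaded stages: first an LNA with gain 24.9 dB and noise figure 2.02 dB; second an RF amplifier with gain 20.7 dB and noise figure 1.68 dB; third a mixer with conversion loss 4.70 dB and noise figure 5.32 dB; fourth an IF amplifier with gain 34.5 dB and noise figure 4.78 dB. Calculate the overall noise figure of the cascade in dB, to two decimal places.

Convert to linear (a loss of L dB is a gain of −L dB): F_i = 10^(NF_i/10), G_i = 10^(G_i,dB/10)
  Stage 1: F_1 = 10^(2.02/10) = 1.592, G_1 = 10^(24.9/10) = 309.0
  Stage 2: F_2 = 10^(1.68/10) = 1.472, G_2 = 10^(20.7/10) = 117.5
  Stage 3: F_3 = 10^(5.32/10) = 3.404, G_3 = 10^(−4.70/10) = 0.3388
  Stage 4: F_4 = 10^(4.78/10) = 3.006, G_4 = 10^(34.5/10) = 2818
Friis cascade:
  F = 1.592 + (1.472 − 1)/309.0 + (3.404 − 1)/3.631×10⁴ + (3.006 − 1)/1.230×10⁴ = 1.594
NF = 10 log₁₀(1.594) = 2.02 dB

2.02 dB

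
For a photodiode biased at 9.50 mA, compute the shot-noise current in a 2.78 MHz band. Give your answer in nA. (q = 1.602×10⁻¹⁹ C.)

92.0 nA

I_n = √(2qI·B)
2qI·B = 2 × 1.602×10⁻¹⁹ × 9.50×10⁻³ × 2.78×10⁶ = 8.46×10⁻¹⁵ A²
I_n = √(8.46×10⁻¹⁵) = 9.20×10⁻⁸ A = 92.0 nA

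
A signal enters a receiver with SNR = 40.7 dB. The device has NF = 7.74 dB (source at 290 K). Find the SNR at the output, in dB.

32.96 dB

By definition F = SNR_in/SNR_out, so in dB: SNR_out = SNR_in − NF
SNR_out = 40.7 − 7.74 = 32.96 dB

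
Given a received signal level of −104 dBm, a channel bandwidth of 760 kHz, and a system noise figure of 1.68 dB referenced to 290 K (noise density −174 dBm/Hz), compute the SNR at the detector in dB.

9.5 dB

Noise floor: N = −174 + 10 log₁₀(B) + NF
10 log₁₀(7.60×10⁵) = 58.81 dB
N = −174 + 58.81 + 1.68 = −113.51 dBm
SNR = P_sig − N = −104 − (−113.51) = 9.51 dB → 9.5 dB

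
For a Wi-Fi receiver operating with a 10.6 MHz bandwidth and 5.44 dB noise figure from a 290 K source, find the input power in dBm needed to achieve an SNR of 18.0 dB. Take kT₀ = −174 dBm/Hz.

Sensitivity = −174 + 10 log₁₀(B) + NF + SNR_min
= −174 + 70.25 + 5.44 + 18.0
= −80.31 dBm → −80.3 dBm

−80.3 dBm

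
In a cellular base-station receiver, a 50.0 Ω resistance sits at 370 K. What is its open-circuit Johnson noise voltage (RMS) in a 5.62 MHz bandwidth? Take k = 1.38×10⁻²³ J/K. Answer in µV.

V_n = √(4kTRB)
4kTRB = 4 × 1.38×10⁻²³ × 370 × 5.00×10¹ × 5.62×10⁶ = 5.74×10⁻¹² V²
V_n = √(5.74×10⁻¹²) = 2.40×10⁻⁶ V = 2.40 µV

2.40 µV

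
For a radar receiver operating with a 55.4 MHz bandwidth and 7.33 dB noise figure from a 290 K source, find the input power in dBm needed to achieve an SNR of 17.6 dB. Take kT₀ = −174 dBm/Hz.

−71.6 dBm

Sensitivity = −174 + 10 log₁₀(B) + NF + SNR_min
= −174 + 77.44 + 7.33 + 17.6
= −71.63 dBm → −71.6 dBm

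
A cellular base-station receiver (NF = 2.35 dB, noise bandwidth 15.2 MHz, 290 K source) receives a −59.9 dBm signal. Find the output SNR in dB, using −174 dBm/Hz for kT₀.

Noise floor: N = −174 + 10 log₁₀(B) + NF
10 log₁₀(1.52×10⁷) = 71.82 dB
N = −174 + 71.82 + 2.35 = −99.83 dBm
SNR = P_sig − N = −59.9 − (−99.83) = 39.93 dB → 39.9 dB

39.9 dB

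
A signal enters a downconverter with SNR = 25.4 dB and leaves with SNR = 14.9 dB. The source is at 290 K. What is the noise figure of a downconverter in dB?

10.5 dB

NF (dB) = SNR_in(dB) − SNR_out(dB) when the source is at T₀
NF = 25.4 − 14.9 = 10.5 dB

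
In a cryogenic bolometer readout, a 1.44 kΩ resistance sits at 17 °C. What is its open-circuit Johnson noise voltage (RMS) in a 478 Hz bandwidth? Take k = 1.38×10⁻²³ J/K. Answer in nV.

T = 17 °C + 273.15 = 290.15 K
V_n = √(4kTRB)
4kTRB = 4 × 1.38×10⁻²³ × 290.15 × 1.44×10³ × 4.78×10² = 1.10×10⁻¹⁴ V²
V_n = √(1.10×10⁻¹⁴) = 1.05×10⁻⁷ V = 105 nV

105 nV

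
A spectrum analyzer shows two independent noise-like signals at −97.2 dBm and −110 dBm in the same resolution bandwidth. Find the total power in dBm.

−97.0 dBm

Convert to linear, add, convert back:
P₁ = 1.91×10⁻¹³ W, P₂ = 1.00×10⁻¹⁴ W
P_tot = 2.01×10⁻¹³ W → 10 log₁₀(P_tot / 10⁻³) = −97.0 dBm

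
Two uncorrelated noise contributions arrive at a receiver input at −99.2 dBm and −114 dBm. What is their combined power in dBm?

Convert to linear, add, convert back:
P₁ = 1.20×10⁻¹³ W, P₂ = 3.98×10⁻¹⁵ W
P_tot = 1.24×10⁻¹³ W → 10 log₁₀(P_tot / 10⁻³) = −99.1 dBm

−99.1 dBm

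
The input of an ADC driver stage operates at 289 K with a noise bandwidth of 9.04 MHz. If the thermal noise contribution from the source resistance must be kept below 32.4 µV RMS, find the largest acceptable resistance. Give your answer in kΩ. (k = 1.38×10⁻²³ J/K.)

Johnson–Nyquist: V_n = √(4kTRB) ⇒ R = V_n² / (4kTB)
4kTB = 4 × 1.38×10⁻²³ × 289 × 9.04×10⁶ = 1.44×10⁻¹³
R = (3.24×10⁻⁵)² / 1.44×10⁻¹³ = 7.28×10³ Ω = 7.28 kΩ

7.28 kΩ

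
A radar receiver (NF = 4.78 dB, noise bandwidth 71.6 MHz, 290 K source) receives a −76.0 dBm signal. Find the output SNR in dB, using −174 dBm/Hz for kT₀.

Noise floor: N = −174 + 10 log₁₀(B) + NF
10 log₁₀(7.16×10⁷) = 78.55 dB
N = −174 + 78.55 + 4.78 = −90.67 dBm
SNR = P_sig − N = −76.0 − (−90.67) = 14.67 dB → 14.7 dB

14.7 dB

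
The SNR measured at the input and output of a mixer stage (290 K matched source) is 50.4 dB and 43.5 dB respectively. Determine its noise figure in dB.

6.9 dB

NF (dB) = SNR_in(dB) − SNR_out(dB) when the source is at T₀
NF = 50.4 − 43.5 = 6.9 dB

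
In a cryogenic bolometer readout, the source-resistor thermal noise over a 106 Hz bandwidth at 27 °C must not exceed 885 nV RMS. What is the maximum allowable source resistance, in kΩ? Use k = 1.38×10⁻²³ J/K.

T = 27 °C + 273.15 = 300.15 K
Johnson–Nyquist: V_n = √(4kTRB) ⇒ R = V_n² / (4kTB)
4kTB = 4 × 1.38×10⁻²³ × 300.15 × 1.06×10² = 1.76×10⁻¹⁸
R = (8.85×10⁻⁷)² / 1.76×10⁻¹⁸ = 4.46×10⁵ Ω = 446 kΩ

446 kΩ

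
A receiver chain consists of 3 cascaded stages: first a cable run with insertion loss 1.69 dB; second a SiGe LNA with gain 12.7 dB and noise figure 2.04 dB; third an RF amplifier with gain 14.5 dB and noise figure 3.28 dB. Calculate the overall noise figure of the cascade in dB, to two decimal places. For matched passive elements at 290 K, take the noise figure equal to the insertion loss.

Convert to linear (a loss of L dB is a gain of −L dB): F_i = 10^(NF_i/10), G_i = 10^(G_i,dB/10)
  Stage 1: F_1 = 10^(1.69/10) = 1.476, G_1 = 10^(−1.69/10) = 0.6776
  Stage 2: F_2 = 10^(2.04/10) = 1.600, G_2 = 10^(12.7/10) = 18.62
  Stage 3: F_3 = 10^(3.28/10) = 2.128, G_3 = 10^(14.5/10) = 28.18
Friis cascade:
  F = 1.476 + (1.600 − 1)/0.6776 + (2.128 − 1)/12.62 = 2.450
NF = 10 log₁₀(2.450) = 3.89 dB

3.89 dB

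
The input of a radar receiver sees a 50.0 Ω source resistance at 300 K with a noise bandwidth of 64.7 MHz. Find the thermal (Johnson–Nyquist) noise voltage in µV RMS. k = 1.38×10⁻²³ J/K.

7.32 µV

V_n = √(4kTRB)
4kTRB = 4 × 1.38×10⁻²³ × 300 × 5.00×10¹ × 6.47×10⁷ = 5.36×10⁻¹¹ V²
V_n = √(5.36×10⁻¹¹) = 7.32×10⁻⁶ V = 7.32 µV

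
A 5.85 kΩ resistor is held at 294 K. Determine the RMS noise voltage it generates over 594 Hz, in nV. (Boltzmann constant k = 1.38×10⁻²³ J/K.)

V_n = √(4kTRB)
4kTRB = 4 × 1.38×10⁻²³ × 294 × 5.85×10³ × 5.94×10² = 5.64×10⁻¹⁴ V²
V_n = √(5.64×10⁻¹⁴) = 2.37×10⁻⁷ V = 237 nV

237 nV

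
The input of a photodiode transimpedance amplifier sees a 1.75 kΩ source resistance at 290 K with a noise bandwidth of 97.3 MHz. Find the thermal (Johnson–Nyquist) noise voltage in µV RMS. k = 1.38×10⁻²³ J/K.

52.2 µV

V_n = √(4kTRB)
4kTRB = 4 × 1.38×10⁻²³ × 290 × 1.75×10³ × 9.73×10⁷ = 2.73×10⁻⁹ V²
V_n = √(2.73×10⁻⁹) = 5.22×10⁻⁵ V = 52.2 µV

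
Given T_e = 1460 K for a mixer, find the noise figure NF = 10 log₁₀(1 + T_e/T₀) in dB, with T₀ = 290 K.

7.81 dB

F = 1 + T_e/T₀ = 1 + 1460/290 = 6.03448
NF = 10 log₁₀(6.03448) = 7.81 dB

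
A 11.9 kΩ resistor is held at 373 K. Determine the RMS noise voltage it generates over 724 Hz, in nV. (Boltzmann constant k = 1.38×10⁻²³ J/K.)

V_n = √(4kTRB)
4kTRB = 4 × 1.38×10⁻²³ × 373 × 1.19×10⁴ × 7.24×10² = 1.77×10⁻¹³ V²
V_n = √(1.77×10⁻¹³) = 4.21×10⁻⁷ V = 421 nV

421 nV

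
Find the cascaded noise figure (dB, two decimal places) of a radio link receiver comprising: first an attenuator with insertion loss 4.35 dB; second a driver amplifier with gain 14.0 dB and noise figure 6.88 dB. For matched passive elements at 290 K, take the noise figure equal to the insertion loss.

Convert to linear (a loss of L dB is a gain of −L dB): F_i = 10^(NF_i/10), G_i = 10^(G_i,dB/10)
  Stage 1: F_1 = 10^(4.35/10) = 2.723, G_1 = 10^(−4.35/10) = 0.3673
  Stage 2: F_2 = 10^(6.88/10) = 4.875, G_2 = 10^(14.0/10) = 25.12
Friis cascade:
  F = 2.723 + (4.875 − 1)/0.3673 = 13.27
NF = 10 log₁₀(13.27) = 11.23 dB

11.23 dB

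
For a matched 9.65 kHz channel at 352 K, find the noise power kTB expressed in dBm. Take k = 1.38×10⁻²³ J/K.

−133.3 dBm

P_n = kTB = 1.38×10⁻²³ × 352 × 9.65×10³ = 4.69×10⁻¹⁷ W
In dBm: 10 log₁₀(4.69×10⁻¹⁷ / 10⁻³) = −133.3 dBm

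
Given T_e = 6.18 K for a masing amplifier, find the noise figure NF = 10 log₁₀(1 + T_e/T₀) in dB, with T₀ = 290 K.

0.092 dB

F = 1 + T_e/T₀ = 1 + 6.18/290 = 1.02131
NF = 10 log₁₀(1.02131) = 0.092 dB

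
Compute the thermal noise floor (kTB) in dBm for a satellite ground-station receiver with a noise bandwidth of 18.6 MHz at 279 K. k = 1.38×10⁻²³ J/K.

−101.5 dBm

P_n = kTB = 1.38×10⁻²³ × 279 × 1.86×10⁷ = 7.16×10⁻¹⁴ W
In dBm: 10 log₁₀(7.16×10⁻¹⁴ / 10⁻³) = −101.5 dBm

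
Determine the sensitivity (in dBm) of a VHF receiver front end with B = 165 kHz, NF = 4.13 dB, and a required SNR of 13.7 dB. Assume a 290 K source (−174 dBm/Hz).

Sensitivity = −174 + 10 log₁₀(B) + NF + SNR_min
= −174 + 52.17 + 4.13 + 13.7
= −104.00 dBm → −104.0 dBm

−104.0 dBm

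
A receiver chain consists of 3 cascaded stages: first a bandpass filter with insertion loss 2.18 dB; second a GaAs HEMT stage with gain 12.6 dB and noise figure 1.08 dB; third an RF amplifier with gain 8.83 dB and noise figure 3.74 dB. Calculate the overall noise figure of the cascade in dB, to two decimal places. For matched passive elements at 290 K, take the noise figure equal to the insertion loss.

Convert to linear (a loss of L dB is a gain of −L dB): F_i = 10^(NF_i/10), G_i = 10^(G_i,dB/10)
  Stage 1: F_1 = 10^(2.18/10) = 1.652, G_1 = 10^(−2.18/10) = 0.6053
  Stage 2: F_2 = 10^(1.08/10) = 1.282, G_2 = 10^(12.6/10) = 18.20
  Stage 3: F_3 = 10^(3.74/10) = 2.366, G_3 = 10^(8.83/10) = 7.638
Friis cascade:
  F = 1.652 + (1.282 − 1)/0.6053 + (2.366 − 1)/11.02 = 2.242
NF = 10 log₁₀(2.242) = 3.51 dB

3.51 dB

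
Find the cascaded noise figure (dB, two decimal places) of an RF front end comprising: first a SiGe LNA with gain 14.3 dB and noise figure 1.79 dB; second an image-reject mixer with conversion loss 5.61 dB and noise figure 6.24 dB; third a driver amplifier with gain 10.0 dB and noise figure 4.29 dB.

Convert to linear (a loss of L dB is a gain of −L dB): F_i = 10^(NF_i/10), G_i = 10^(G_i,dB/10)
  Stage 1: F_1 = 10^(1.79/10) = 1.510, G_1 = 10^(14.3/10) = 26.92
  Stage 2: F_2 = 10^(6.24/10) = 4.207, G_2 = 10^(−5.61/10) = 0.2748
  Stage 3: F_3 = 10^(4.29/10) = 2.685, G_3 = 10^(10.0/10) = 10.00
Friis cascade:
  F = 1.510 + (4.207 − 1)/26.92 + (2.685 − 1)/7.396 = 1.857
NF = 10 log₁₀(1.857) = 2.69 dB

2.69 dB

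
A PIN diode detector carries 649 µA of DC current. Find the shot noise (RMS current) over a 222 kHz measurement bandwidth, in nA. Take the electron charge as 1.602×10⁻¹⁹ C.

6.79 nA

I_n = √(2qI·B)
2qI·B = 2 × 1.602×10⁻¹⁹ × 6.49×10⁻⁴ × 2.22×10⁵ = 4.62×10⁻¹⁷ A²
I_n = √(4.62×10⁻¹⁷) = 6.79×10⁻⁹ A = 6.79 nA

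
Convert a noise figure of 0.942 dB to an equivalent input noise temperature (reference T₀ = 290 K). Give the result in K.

F = 10^(0.942/10) = 1.24222
T_e = (F − 1)·T₀ = (1.24222 − 1) × 290 = 70.2 K

70.2 K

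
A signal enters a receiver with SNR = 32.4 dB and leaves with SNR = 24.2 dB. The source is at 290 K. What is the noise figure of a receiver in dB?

NF (dB) = SNR_in(dB) − SNR_out(dB) when the source is at T₀
NF = 32.4 − 24.2 = 8.2 dB

8.2 dB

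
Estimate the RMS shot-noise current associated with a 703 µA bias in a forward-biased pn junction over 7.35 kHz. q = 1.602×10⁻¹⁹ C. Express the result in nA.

I_n = √(2qI·B)
2qI·B = 2 × 1.602×10⁻¹⁹ × 7.03×10⁻⁴ × 7.35×10³ = 1.66×10⁻¹⁸ A²
I_n = √(1.66×10⁻¹⁸) = 1.29×10⁻⁹ A = 1.29 nA

1.29 nA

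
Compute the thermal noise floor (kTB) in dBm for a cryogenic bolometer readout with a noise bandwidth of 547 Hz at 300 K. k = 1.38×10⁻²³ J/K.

−146.5 dBm

P_n = kTB = 1.38×10⁻²³ × 300 × 5.47×10² = 2.26×10⁻¹⁸ W
In dBm: 10 log₁₀(2.26×10⁻¹⁸ / 10⁻³) = −146.5 dBm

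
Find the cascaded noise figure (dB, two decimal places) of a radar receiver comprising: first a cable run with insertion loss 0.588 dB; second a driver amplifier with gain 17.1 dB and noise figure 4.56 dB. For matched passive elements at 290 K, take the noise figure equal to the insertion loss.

5.15 dB

Convert to linear (a loss of L dB is a gain of −L dB): F_i = 10^(NF_i/10), G_i = 10^(G_i,dB/10)
  Stage 1: F_1 = 10^(0.588/10) = 1.145, G_1 = 10^(−0.588/10) = 0.8734
  Stage 2: F_2 = 10^(4.56/10) = 2.858, G_2 = 10^(17.1/10) = 51.29
Friis cascade:
  F = 1.145 + (2.858 − 1)/0.8734 = 3.272
NF = 10 log₁₀(3.272) = 5.15 dB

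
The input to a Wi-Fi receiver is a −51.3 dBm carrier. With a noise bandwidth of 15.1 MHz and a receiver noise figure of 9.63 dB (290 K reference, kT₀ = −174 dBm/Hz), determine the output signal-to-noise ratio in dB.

41.3 dB

Noise floor: N = −174 + 10 log₁₀(B) + NF
10 log₁₀(1.51×10⁷) = 71.79 dB
N = −174 + 71.79 + 9.63 = −92.58 dBm
SNR = P_sig − N = −51.3 − (−92.58) = 41.28 dB → 41.3 dB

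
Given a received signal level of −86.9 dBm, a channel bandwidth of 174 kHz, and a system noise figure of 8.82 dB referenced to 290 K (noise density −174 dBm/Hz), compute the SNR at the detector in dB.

25.9 dB

Noise floor: N = −174 + 10 log₁₀(B) + NF
10 log₁₀(1.74×10⁵) = 52.41 dB
N = −174 + 52.41 + 8.82 = −112.77 dBm
SNR = P_sig − N = −86.9 − (−112.77) = 25.87 dB → 25.9 dB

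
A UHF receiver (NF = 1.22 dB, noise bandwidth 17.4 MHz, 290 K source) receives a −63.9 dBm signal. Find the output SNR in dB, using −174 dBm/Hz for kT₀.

36.5 dB

Noise floor: N = −174 + 10 log₁₀(B) + NF
10 log₁₀(1.74×10⁷) = 72.41 dB
N = −174 + 72.41 + 1.22 = −100.37 dBm
SNR = P_sig − N = −63.9 − (−100.37) = 36.47 dB → 36.5 dB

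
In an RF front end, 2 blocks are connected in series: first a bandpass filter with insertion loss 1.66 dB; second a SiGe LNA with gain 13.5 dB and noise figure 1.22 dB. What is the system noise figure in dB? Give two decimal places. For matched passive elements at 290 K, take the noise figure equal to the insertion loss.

Convert to linear (a loss of L dB is a gain of −L dB): F_i = 10^(NF_i/10), G_i = 10^(G_i,dB/10)
  Stage 1: F_1 = 10^(1.66/10) = 1.466, G_1 = 10^(−1.66/10) = 0.6823
  Stage 2: F_2 = 10^(1.22/10) = 1.324, G_2 = 10^(13.5/10) = 22.39
Friis cascade:
  F = 1.466 + (1.324 − 1)/0.6823 = 1.941
NF = 10 log₁₀(1.941) = 2.88 dB

2.88 dB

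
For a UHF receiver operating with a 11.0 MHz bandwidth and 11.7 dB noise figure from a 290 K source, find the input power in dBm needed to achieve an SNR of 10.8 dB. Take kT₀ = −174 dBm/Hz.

Sensitivity = −174 + 10 log₁₀(B) + NF + SNR_min
= −174 + 70.41 + 11.7 + 10.8
= −81.09 dBm → −81.1 dBm

−81.1 dBm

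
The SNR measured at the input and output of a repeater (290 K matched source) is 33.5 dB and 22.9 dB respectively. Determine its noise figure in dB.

NF (dB) = SNR_in(dB) − SNR_out(dB) when the source is at T₀
NF = 33.5 − 22.9 = 10.6 dB

10.6 dB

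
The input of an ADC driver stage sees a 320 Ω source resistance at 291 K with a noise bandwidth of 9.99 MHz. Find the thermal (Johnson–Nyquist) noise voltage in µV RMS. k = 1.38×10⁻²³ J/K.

V_n = √(4kTRB)
4kTRB = 4 × 1.38×10⁻²³ × 291 × 3.20×10² × 9.99×10⁶ = 5.14×10⁻¹¹ V²
V_n = √(5.14×10⁻¹¹) = 7.17×10⁻⁶ V = 7.17 µV

7.17 µV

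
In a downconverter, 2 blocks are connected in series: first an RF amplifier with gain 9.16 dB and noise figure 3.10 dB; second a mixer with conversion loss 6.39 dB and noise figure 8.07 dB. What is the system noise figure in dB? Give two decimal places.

4.31 dB

Convert to linear (a loss of L dB is a gain of −L dB): F_i = 10^(NF_i/10), G_i = 10^(G_i,dB/10)
  Stage 1: F_1 = 10^(3.10/10) = 2.042, G_1 = 10^(9.16/10) = 8.241
  Stage 2: F_2 = 10^(8.07/10) = 6.412, G_2 = 10^(−6.39/10) = 0.2296
Friis cascade:
  F = 2.042 + (6.412 − 1)/8.241 = 2.698
NF = 10 log₁₀(2.698) = 4.31 dB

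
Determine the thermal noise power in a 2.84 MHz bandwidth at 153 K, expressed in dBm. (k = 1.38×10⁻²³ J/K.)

P_n = kTB = 1.38×10⁻²³ × 153 × 2.84×10⁶ = 6.00×10⁻¹⁵ W
In dBm: 10 log₁₀(6.00×10⁻¹⁵ / 10⁻³) = −112.2 dBm

−112.2 dBm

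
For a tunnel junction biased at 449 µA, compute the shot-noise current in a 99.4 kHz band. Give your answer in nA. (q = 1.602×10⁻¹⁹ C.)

3.78 nA

I_n = √(2qI·B)
2qI·B = 2 × 1.602×10⁻¹⁹ × 4.49×10⁻⁴ × 9.94×10⁴ = 1.43×10⁻¹⁷ A²
I_n = √(1.43×10⁻¹⁷) = 3.78×10⁻⁹ A = 3.78 nA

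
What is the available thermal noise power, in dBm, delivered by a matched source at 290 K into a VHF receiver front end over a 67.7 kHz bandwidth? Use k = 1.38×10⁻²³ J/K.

−125.7 dBm

P_n = kTB = 1.38×10⁻²³ × 290 × 6.77×10⁴ = 2.71×10⁻¹⁶ W
In dBm: 10 log₁₀(2.71×10⁻¹⁶ / 10⁻³) = −125.7 dBm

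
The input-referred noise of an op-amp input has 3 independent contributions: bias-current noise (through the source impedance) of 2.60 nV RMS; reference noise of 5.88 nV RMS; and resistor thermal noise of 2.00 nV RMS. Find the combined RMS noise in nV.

6.73 nV

Uncorrelated sources add in power (mean-square): V_tot = √(ΣV_i²)
V_tot = √[(2.60×10⁻⁹)² + (5.88×10⁻⁹)² + (2.00×10⁻⁹)²] = 6.73×10⁻⁹ V = 6.73 nV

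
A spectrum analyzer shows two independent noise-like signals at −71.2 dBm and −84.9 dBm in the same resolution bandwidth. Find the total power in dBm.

Convert to linear, add, convert back:
P₁ = 7.59×10⁻¹¹ W, P₂ = 3.24×10⁻¹² W
P_tot = 7.91×10⁻¹¹ W → 10 log₁₀(P_tot / 10⁻³) = −71.0 dBm

−71.0 dBm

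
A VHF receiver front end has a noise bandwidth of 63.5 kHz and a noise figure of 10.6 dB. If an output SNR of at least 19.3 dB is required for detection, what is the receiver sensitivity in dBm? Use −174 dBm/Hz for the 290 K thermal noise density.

−96.1 dBm

Sensitivity = −174 + 10 log₁₀(B) + NF + SNR_min
= −174 + 48.03 + 10.6 + 19.3
= −96.07 dBm → −96.1 dBm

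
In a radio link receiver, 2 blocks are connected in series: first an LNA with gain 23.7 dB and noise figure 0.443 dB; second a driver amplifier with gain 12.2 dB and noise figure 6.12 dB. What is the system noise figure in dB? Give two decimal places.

0.49 dB

Convert to linear (a loss of L dB is a gain of −L dB): F_i = 10^(NF_i/10), G_i = 10^(G_i,dB/10)
  Stage 1: F_1 = 10^(0.443/10) = 1.107, G_1 = 10^(23.7/10) = 234.4
  Stage 2: F_2 = 10^(6.12/10) = 4.093, G_2 = 10^(12.2/10) = 16.60
Friis cascade:
  F = 1.107 + (4.093 − 1)/234.4 = 1.121
NF = 10 log₁₀(1.121) = 0.49 dB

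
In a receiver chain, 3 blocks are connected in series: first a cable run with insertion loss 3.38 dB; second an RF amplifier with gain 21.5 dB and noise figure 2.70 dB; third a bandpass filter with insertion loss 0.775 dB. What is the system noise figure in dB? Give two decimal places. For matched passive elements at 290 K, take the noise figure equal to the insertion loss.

Convert to linear (a loss of L dB is a gain of −L dB): F_i = 10^(NF_i/10), G_i = 10^(G_i,dB/10)
  Stage 1: F_1 = 10^(3.38/10) = 2.178, G_1 = 10^(−3.38/10) = 0.4592
  Stage 2: F_2 = 10^(2.70/10) = 1.862, G_2 = 10^(21.5/10) = 141.3
  Stage 3: F_3 = 10^(0.775/10) = 1.195, G_3 = 10^(−0.775/10) = 0.8366
Friis cascade:
  F = 2.178 + (1.862 − 1)/0.4592 + (1.195 − 1)/64.86 = 4.058
NF = 10 log₁₀(4.058) = 6.08 dB

6.08 dB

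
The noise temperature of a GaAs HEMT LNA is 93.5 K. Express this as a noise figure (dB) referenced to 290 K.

F = 1 + T_e/T₀ = 1 + 93.5/290 = 1.32241
NF = 10 log₁₀(1.32241) = 1.21 dB

1.21 dB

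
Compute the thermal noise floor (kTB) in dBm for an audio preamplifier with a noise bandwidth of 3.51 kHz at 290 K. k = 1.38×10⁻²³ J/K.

P_n = kTB = 1.38×10⁻²³ × 290 × 3.51×10³ = 1.40×10⁻¹⁷ W
In dBm: 10 log₁₀(1.40×10⁻¹⁷ / 10⁻³) = −138.5 dBm

−138.5 dBm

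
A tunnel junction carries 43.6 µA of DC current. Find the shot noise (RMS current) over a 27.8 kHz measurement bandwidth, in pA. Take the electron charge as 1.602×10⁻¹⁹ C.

623 pA

I_n = √(2qI·B)
2qI·B = 2 × 1.602×10⁻¹⁹ × 4.36×10⁻⁵ × 2.78×10⁴ = 3.88×10⁻¹⁹ A²
I_n = √(3.88×10⁻¹⁹) = 6.23×10⁻¹⁰ A = 623 pA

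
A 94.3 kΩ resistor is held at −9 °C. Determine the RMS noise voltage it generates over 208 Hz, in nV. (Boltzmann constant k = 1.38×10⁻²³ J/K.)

535 nV

T = −9 °C + 273.15 = 264.15 K
V_n = √(4kTRB)
4kTRB = 4 × 1.38×10⁻²³ × 264.15 × 9.43×10⁴ × 2.08×10² = 2.86×10⁻¹³ V²
V_n = √(2.86×10⁻¹³) = 5.35×10⁻⁷ V = 535 nV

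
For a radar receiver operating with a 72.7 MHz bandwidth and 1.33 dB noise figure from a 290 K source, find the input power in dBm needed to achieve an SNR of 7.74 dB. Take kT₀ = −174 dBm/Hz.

Sensitivity = −174 + 10 log₁₀(B) + NF + SNR_min
= −174 + 78.62 + 1.33 + 7.74
= −86.31 dBm → −86.3 dBm

−86.3 dBm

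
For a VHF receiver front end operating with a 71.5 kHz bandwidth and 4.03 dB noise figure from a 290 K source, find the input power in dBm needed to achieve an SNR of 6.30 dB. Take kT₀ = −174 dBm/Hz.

Sensitivity = −174 + 10 log₁₀(B) + NF + SNR_min
= −174 + 48.54 + 4.03 + 6.30
= −115.13 dBm → −115.1 dBm

−115.1 dBm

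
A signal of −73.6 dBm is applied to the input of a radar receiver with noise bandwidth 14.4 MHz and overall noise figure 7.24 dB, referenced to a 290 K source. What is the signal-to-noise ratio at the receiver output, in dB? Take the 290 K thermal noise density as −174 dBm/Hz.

Noise floor: N = −174 + 10 log₁₀(B) + NF
10 log₁₀(1.44×10⁷) = 71.58 dB
N = −174 + 71.58 + 7.24 = −95.18 dBm
SNR = P_sig − N = −73.6 − (−95.18) = 21.58 dB → 21.6 dB

21.6 dB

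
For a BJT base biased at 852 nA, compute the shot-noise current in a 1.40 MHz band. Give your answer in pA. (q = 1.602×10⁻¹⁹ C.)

I_n = √(2qI·B)
2qI·B = 2 × 1.602×10⁻¹⁹ × 8.52×10⁻⁷ × 1.40×10⁶ = 3.82×10⁻¹⁹ A²
I_n = √(3.82×10⁻¹⁹) = 6.18×10⁻¹⁰ A = 618 pA

618 pA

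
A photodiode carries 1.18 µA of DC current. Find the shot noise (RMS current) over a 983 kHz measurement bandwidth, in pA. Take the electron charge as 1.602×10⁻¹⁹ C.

I_n = √(2qI·B)
2qI·B = 2 × 1.602×10⁻¹⁹ × 1.18×10⁻⁶ × 9.83×10⁵ = 3.72×10⁻¹⁹ A²
I_n = √(3.72×10⁻¹⁹) = 6.10×10⁻¹⁰ A = 610 pA

610 pA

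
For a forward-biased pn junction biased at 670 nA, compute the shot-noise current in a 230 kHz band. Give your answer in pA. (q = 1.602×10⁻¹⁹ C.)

I_n = √(2qI·B)
2qI·B = 2 × 1.602×10⁻¹⁹ × 6.70×10⁻⁷ × 2.30×10⁵ = 4.94×10⁻²⁰ A²
I_n = √(4.94×10⁻²⁰) = 2.22×10⁻¹⁰ A = 222 pA

222 pA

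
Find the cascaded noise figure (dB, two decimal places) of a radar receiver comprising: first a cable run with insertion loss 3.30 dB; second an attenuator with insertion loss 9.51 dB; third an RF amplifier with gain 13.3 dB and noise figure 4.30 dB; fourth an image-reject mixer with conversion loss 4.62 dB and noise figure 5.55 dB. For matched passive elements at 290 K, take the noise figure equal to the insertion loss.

17.30 dB

Convert to linear (a loss of L dB is a gain of −L dB): F_i = 10^(NF_i/10), G_i = 10^(G_i,dB/10)
  Stage 1: F_1 = 10^(3.30/10) = 2.138, G_1 = 10^(−3.30/10) = 0.4677
  Stage 2: F_2 = 10^(9.51/10) = 8.933, G_2 = 10^(−9.51/10) = 0.1119
  Stage 3: F_3 = 10^(4.30/10) = 2.692, G_3 = 10^(13.3/10) = 21.38
  Stage 4: F_4 = 10^(5.55/10) = 3.589, G_4 = 10^(−4.62/10) = 0.3451
Friis cascade:
  F = 2.138 + (8.933 − 1)/0.4677 + (2.692 − 1)/0.05236 + (3.589 − 1)/1.119 = 53.72
NF = 10 log₁₀(53.72) = 17.30 dB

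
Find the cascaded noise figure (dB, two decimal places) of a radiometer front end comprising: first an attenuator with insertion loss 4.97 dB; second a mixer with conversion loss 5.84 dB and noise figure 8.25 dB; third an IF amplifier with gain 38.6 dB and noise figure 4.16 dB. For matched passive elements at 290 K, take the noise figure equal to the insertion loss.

16.06 dB

Convert to linear (a loss of L dB is a gain of −L dB): F_i = 10^(NF_i/10), G_i = 10^(G_i,dB/10)
  Stage 1: F_1 = 10^(4.97/10) = 3.141, G_1 = 10^(−4.97/10) = 0.3184
  Stage 2: F_2 = 10^(8.25/10) = 6.683, G_2 = 10^(−5.84/10) = 0.2606
  Stage 3: F_3 = 10^(4.16/10) = 2.606, G_3 = 10^(38.6/10) = 7244
Friis cascade:
  F = 3.141 + (6.683 − 1)/0.3184 + (2.606 − 1)/0.08299 = 40.34
NF = 10 log₁₀(40.34) = 16.06 dB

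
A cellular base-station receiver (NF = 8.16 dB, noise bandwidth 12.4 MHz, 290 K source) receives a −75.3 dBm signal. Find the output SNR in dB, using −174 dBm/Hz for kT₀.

Noise floor: N = −174 + 10 log₁₀(B) + NF
10 log₁₀(1.24×10⁷) = 70.93 dB
N = −174 + 70.93 + 8.16 = −94.91 dBm
SNR = P_sig − N = −75.3 − (−94.91) = 19.61 dB → 19.6 dB

19.6 dB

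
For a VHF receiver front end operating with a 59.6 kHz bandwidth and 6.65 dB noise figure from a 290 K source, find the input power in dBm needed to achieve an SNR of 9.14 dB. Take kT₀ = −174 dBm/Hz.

−110.5 dBm

Sensitivity = −174 + 10 log₁₀(B) + NF + SNR_min
= −174 + 47.75 + 6.65 + 9.14
= −110.46 dBm → −110.5 dBm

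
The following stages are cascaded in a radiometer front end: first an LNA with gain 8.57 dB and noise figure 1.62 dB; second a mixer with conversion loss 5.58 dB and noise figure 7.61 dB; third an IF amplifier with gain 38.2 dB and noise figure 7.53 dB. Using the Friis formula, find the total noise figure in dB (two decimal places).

6.49 dB

Convert to linear (a loss of L dB is a gain of −L dB): F_i = 10^(NF_i/10), G_i = 10^(G_i,dB/10)
  Stage 1: F_1 = 10^(1.62/10) = 1.452, G_1 = 10^(8.57/10) = 7.194
  Stage 2: F_2 = 10^(7.61/10) = 5.768, G_2 = 10^(−5.58/10) = 0.2767
  Stage 3: F_3 = 10^(7.53/10) = 5.662, G_3 = 10^(38.2/10) = 6607
Friis cascade:
  F = 1.452 + (5.768 − 1)/7.194 + (5.662 − 1)/1.991 = 4.457
NF = 10 log₁₀(4.457) = 6.49 dB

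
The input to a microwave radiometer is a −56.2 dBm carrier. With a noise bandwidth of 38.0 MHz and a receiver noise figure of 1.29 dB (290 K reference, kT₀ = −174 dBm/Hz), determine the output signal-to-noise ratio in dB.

Noise floor: N = −174 + 10 log₁₀(B) + NF
10 log₁₀(3.80×10⁷) = 75.8 dB
N = −174 + 75.8 + 1.29 = −96.91 dBm
SNR = P_sig − N = −56.2 − (−96.91) = 40.71 dB → 40.7 dB

40.7 dB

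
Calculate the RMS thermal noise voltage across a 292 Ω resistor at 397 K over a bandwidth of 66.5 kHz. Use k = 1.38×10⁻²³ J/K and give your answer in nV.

V_n = √(4kTRB)
4kTRB = 4 × 1.38×10⁻²³ × 397 × 2.92×10² × 6.65×10⁴ = 4.26×10⁻¹³ V²
V_n = √(4.26×10⁻¹³) = 6.52×10⁻⁷ V = 652 nV

652 nV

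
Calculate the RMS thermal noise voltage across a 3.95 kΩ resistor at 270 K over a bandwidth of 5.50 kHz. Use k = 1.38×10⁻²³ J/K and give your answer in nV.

V_n = √(4kTRB)
4kTRB = 4 × 1.38×10⁻²³ × 270 × 3.95×10³ × 5.50×10³ = 3.24×10⁻¹³ V²
V_n = √(3.24×10⁻¹³) = 5.69×10⁻⁷ V = 569 nV

569 nV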